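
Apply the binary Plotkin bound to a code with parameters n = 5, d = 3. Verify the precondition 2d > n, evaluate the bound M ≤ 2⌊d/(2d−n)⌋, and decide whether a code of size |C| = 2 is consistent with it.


Plotkin bound M ≤ 6; given |C| = 2 ≤ bound (satisfied).

Check applicability: 2d = 6, n = 5.
2d − n = 1 > 0, so Plotkin applies.
Compute d/(2d−n) = 3/1 ≈ 3.0000.
⌊d/(2d−n)⌋ = 3.
Plotkin bound: M ≤ 2·3 = 6.
Given |C| = 2, check: satisfied.
This |C| is below the Plotkin bound.


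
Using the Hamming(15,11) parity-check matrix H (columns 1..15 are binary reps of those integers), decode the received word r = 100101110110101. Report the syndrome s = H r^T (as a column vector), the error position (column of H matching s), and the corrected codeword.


s = (1, 1, 1, 1)^T, error position = 15, corrected codeword c = 100101110110100

Compute s = H r^T mod 2 one row at a time:
  s_1 = 1 + 0 + 1 + 1 + 0 + 1 + 0 + 1 = 5 ≡ 1 (mod 2).
  s_2 = 1 + 0 + 1 + 1 + 0 + 1 + 0 + 1 = 5 ≡ 1 (mod 2).
  s_3 = 0 + 0 + 1 + 1 + 1 + 1 + 0 + 1 = 5 ≡ 1 (mod 2).
  s_4 = 1 + 0 + 0 + 1 + 0 + 1 + 1 + 1 = 5 ≡ 1 (mod 2).
s = (1, 1, 1, 1)^T — this equals column 15 of H (binary 1111), so error is at position 15.
Correct: flip bit 15 of r = 100101110110101 to get c = 100101110110100.


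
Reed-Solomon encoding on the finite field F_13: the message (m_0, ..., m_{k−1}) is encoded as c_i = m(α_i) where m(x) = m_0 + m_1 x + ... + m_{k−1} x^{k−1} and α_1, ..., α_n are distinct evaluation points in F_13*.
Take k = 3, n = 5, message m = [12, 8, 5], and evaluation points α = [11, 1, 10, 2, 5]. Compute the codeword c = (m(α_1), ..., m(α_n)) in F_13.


c = [3, 12, 7, 9, 8]

Message polynomial: m(x) = 12 + 8·x + 5·x^2 (mod 13).
For each evaluation point α_i, compute m(α_i) mod 13:
  α_1 = 11: Horner steps 5 → 11 → 3, so m(11) = 3.
  α_2 = 1: Horner steps 5 → 0 → 12, so m(1) = 12.
  α_3 = 10: Horner steps 5 → 6 → 7, so m(10) = 7.
  α_4 = 2: Horner steps 5 → 5 → 9, so m(2) = 9.
  α_5 = 5: Horner steps 5 → 7 → 8, so m(5) = 8.
Codeword c = [3, 12, 7, 9, 8] ∈ F_13^5.


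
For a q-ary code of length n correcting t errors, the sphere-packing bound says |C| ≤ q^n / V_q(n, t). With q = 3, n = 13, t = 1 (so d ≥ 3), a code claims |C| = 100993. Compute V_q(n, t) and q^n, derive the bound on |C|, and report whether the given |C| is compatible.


V_q(n, t) = 27, q^n = 1594323, Hamming bound = 59049, |C| = 100993 > bound (violated).

Step 1: Compute V_q(n, t) = Σ_{j=0}^1 C(n, j) (q−1)^j.
  j = 0: C(13,0)·(2)^0 = 1·1 = 1.
  j = 1: C(13,1)·(2)^1 = 13·2 = 26.
  V_q(n, t) = 1 + 26 = 27.
Step 2: q^n = 3^13 = 1594323.
Step 3: Hamming bound ⌊q^n / V_q(n,t)⌋ = ⌊1594323/27⌋ = 59049.
Step 4: Compare |C| = 100993 to 59049: violated.
The claimed |C| lies above the Hamming bound, so no 3-ary code of length 13 with d ≥ 3 can have 100993 codewords.


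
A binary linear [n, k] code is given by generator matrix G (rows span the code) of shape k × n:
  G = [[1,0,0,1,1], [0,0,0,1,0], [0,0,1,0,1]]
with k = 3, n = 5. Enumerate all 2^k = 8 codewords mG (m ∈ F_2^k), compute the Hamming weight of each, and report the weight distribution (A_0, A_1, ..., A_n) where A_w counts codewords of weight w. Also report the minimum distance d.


Weight distribution: A_0 = 1, A_1 = 1, A_2 = 3, A_3 = 3. Minimum distance d = 1.

Enumerate all 2^3 = 8 messages m ∈ F_2^3.
For each, compute codeword c = mG in F_2^5, then tally its weight.
  m = 000 → c = 00000, weight = 0.
  m = 100 → c = 10011, weight = 3.
  m = 010 → c = 00010, weight = 1.
  m = 110 → c = 10001, weight = 2.
  m = 001 → c = 00101, weight = 2.
  m = 101 → c = 10110, weight = 3.
  m = 011 → c = 00111, weight = 3.
  m = 111 → c = 10100, weight = 2.
Tally weights:
  weight 0: 1 codewords.
  weight 1: 1 codewords.
  weight 2: 3 codewords.
  weight 3: 3 codewords.
Minimum distance d = smallest w > 0 with A_w > 0 = 1.
Sanity: Σ A_w = 8 = 2^3 = 8 ✓.


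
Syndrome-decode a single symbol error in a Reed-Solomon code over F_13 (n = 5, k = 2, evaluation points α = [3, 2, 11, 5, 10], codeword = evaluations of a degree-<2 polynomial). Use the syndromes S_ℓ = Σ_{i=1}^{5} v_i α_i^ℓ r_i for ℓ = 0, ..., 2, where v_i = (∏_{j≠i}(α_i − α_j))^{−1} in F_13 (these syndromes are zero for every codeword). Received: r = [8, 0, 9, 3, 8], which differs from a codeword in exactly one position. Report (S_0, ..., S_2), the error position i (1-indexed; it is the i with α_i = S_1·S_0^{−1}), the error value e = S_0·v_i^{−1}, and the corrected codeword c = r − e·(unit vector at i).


S = (4, 12, 10), error at position 1, error magnitude e = 7, c = [1, 0, 9, 3, 8].

Step 1: column multipliers v_i = (∏_{j≠i}(α_i − α_j))^{−1} mod 13.
  i = 1 (α = 3): (3−2)(3−11)(3−5)(3−10) = 1·(−8)·(−2)·(−7) = −112 ≡ 5, so v_1 = 5^{−1} = 8 (mod 13).
  i = 2 (α = 2): (2−3)(2−11)(2−5)(2−10) = (−1)·(−9)·(−3)·(−8) = 216 ≡ 8, so v_2 = 8^{−1} = 5 (mod 13).
  i = 3 (α = 11): (11−3)(11−2)(11−5)(11−10) = 8·9·6·1 = 432 ≡ 3, so v_3 = 3^{−1} = 9 (mod 13).
  i = 4 (α = 5): (5−3)(5−2)(5−11)(5−10) = 2·3·(−6)·(−5) = 180 ≡ 11, so v_4 = 11^{−1} = 6 (mod 13).
  i = 5 (α = 10): (10−3)(10−2)(10−11)(10−5) = 7·8·(−1)·5 = −280 ≡ 6, so v_5 = 6^{−1} = 11 (mod 13).
  v = [8, 5, 9, 6, 11].
Step 2: syndromes of r = [8, 0, 9, 3, 8] (all sums mod 13).
  S_0 = Σ v_i r_i = 8·8 + 5·0 + 9·9 + 6·3 + 11·8 = 251 ≡ 4.
  S_1 = Σ v_i α_i r_i = 8·3·8 + 5·2·0 + 9·11·9 + 6·5·3 + 11·10·8 = 2053 ≡ 12.
  α_i^2 mod 13 = [9, 4, 4, 12, 9].
  S_2 = Σ v_i α_i^2 r_i = 8·9·8 + 5·4·0 + 9·4·9 + 6·12·3 + 11·9·8 = 1908 ≡ 10.
  S = (4, 12, 10) ≠ 0, so r is not a codeword (an error is present).
Step 3: locate the error. For a single error e at position i, S_ℓ = v_i·e·α_i^ℓ, so α_err = S_1/S_0.
  S_0^{−1} = 4^{−1} = 10 (mod 13), so α_err = 12·10 = 120 ≡ 3 = α_1. Error position i = 1.
  Consistency check: S_2/S_1 = 10·12 = 120 ≡ 3 = α_err ✓ (single-error assumption holds).
Step 4: error magnitude e = S_0/v_1 = S_0·∏_{j≠1}(α_1 − α_j) = 4·5 = 20 ≡ 7 (mod 13).
Step 5: correct position 1: c_1 = r_1 − e = 8 − 7 ≡ 1 (mod 13). Hence c = [1, 0, 9, 3, 8].
  Check: interpolating c through the α_i gives m(x) = 11 + 1·x (degree < 2) with m(α_i) = c_i for every i, so c is indeed a codeword.


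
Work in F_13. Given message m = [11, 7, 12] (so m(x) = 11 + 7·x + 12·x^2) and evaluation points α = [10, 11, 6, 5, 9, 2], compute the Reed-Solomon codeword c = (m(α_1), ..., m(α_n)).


c = [7, 6, 4, 8, 6, 8]

Message polynomial: m(x) = 11 + 7·x + 12·x^2 (mod 13).
For each evaluation point α_i, compute m(α_i) mod 13:
  α_1 = 10: Horner steps 12 → 10 → 7, so m(10) = 7.
  α_2 = 11: Horner steps 12 → 9 → 6, so m(11) = 6.
  α_3 = 6: Horner steps 12 → 1 → 4, so m(6) = 4.
  α_4 = 5: Horner steps 12 → 2 → 8, so m(5) = 8.
  α_5 = 9: Horner steps 12 → 11 → 6, so m(9) = 6.
  α_6 = 2: Horner steps 12 → 5 → 8, so m(2) = 8.
Codeword c = [7, 6, 4, 8, 6, 8] ∈ F_13^6.


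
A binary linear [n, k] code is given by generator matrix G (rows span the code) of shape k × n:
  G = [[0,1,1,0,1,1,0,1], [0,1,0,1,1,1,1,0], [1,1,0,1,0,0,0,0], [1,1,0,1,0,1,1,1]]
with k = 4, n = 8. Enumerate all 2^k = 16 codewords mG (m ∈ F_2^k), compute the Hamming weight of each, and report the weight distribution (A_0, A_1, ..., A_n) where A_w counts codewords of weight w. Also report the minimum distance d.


Weight distribution: A_0 = 1, A_3 = 4, A_4 = 5, A_5 = 4, A_6 = 2. Minimum distance d = 3.

Enumerate all 2^4 = 16 messages m ∈ F_2^4.
For each, compute codeword c = mG in F_2^8, then tally its weight.
  m = 0000 → c = 00000000, weight = 0.
  m = 1000 → c = 01101101, weight = 5.
  m = 0100 → c = 01011110, weight = 5.
  m = 1100 → c = 00110011, weight = 4.
  m = 0010 → c = 11010000, weight = 3.
  m = 1010 → c = 10111101, weight = 6.
  m = 0110 → c = 10001110, weight = 4.
  m = 1110 → c = 11100011, weight = 5.
  m = 0001 → c = 11010111, weight = 6.
  m = 1001 → c = 10111010, weight = 5.
  m = 0101 → c = 10001001, weight = 3.
  m = 1101 → c = 11100100, weight = 4.
  m = 0011 → c = 00000111, weight = 3.
  m = 1011 → c = 01101010, weight = 4.
  m = 0111 → c = 01011001, weight = 4.
  m = 1111 → c = 00110100, weight = 3.
Tally weights:
  weight 0: 1 codewords.
  weight 3: 4 codewords.
  weight 4: 5 codewords.
  weight 5: 4 codewords.
  weight 6: 2 codewords.
Minimum distance d = smallest w > 0 with A_w > 0 = 3.
Sanity: Σ A_w = 16 = 2^4 = 16 ✓.


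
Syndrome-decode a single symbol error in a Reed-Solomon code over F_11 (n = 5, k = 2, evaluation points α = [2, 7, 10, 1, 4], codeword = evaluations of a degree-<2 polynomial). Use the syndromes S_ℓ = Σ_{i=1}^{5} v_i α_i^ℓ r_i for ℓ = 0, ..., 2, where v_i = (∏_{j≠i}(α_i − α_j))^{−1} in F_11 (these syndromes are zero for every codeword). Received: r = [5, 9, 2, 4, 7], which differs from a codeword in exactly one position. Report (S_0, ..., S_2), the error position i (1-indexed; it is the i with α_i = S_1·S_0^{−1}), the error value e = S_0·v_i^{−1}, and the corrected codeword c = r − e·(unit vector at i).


S = (2, 3, 10), error at position 2, error magnitude e = 10, c = [5, 10, 2, 4, 7].

Step 1: column multipliers v_i = (∏_{j≠i}(α_i − α_j))^{−1} mod 11.
  i = 1 (α = 2): (2−7)(2−10)(2−1)(2−4) = (−5)·(−8)·1·(−2) = −80 ≡ 8, so v_1 = 8^{−1} = 7 (mod 11).
  i = 2 (α = 7): (7−2)(7−10)(7−1)(7−4) = 5·(−3)·6·3 = −270 ≡ 5, so v_2 = 5^{−1} = 9 (mod 11).
  i = 3 (α = 10): (10−2)(10−7)(10−1)(10−4) = 8·3·9·6 = 1296 ≡ 9, so v_3 = 9^{−1} = 5 (mod 11).
  i = 4 (α = 1): (1−2)(1−7)(1−10)(1−4) = (−1)·(−6)·(−9)·(−3) = 162 ≡ 8, so v_4 = 8^{−1} = 7 (mod 11).
  i = 5 (α = 4): (4−2)(4−7)(4−10)(4−1) = 2·(−3)·(−6)·3 = 108 ≡ 9, so v_5 = 9^{−1} = 5 (mod 11).
  v = [7, 9, 5, 7, 5].
Step 2: syndromes of r = [5, 9, 2, 4, 7] (all sums mod 11).
  S_0 = Σ v_i r_i = 7·5 + 9·9 + 5·2 + 7·4 + 5·7 = 189 ≡ 2.
  S_1 = Σ v_i α_i r_i = 7·2·5 + 9·7·9 + 5·10·2 + 7·1·4 + 5·4·7 = 905 ≡ 3.
  α_i^2 mod 11 = [4, 5, 1, 1, 5].
  S_2 = Σ v_i α_i^2 r_i = 7·4·5 + 9·5·9 + 5·1·2 + 7·1·4 + 5·5·7 = 758 ≡ 10.
  S = (2, 3, 10) ≠ 0, so r is not a codeword (an error is present).
Step 3: locate the error. For a single error e at position i, S_ℓ = v_i·e·α_i^ℓ, so α_err = S_1/S_0.
  S_0^{−1} = 2^{−1} = 6 (mod 11), so α_err = 3·6 = 18 ≡ 7 = α_2. Error position i = 2.
  Consistency check: S_2/S_1 = 10·4 = 40 ≡ 7 = α_err ✓ (single-error assumption holds).
Step 4: error magnitude e = S_0/v_2 = S_0·∏_{j≠2}(α_2 − α_j) = 2·5 = 10 ≡ 10 (mod 11).
Step 5: correct position 2: c_2 = r_2 − e = 9 − 10 ≡ 10 (mod 11). Hence c = [5, 10, 2, 4, 7].
  Check: interpolating c through the α_i gives m(x) = 3 + 1·x (degree < 2) with m(α_i) = c_i for every i, so c is indeed a codeword.


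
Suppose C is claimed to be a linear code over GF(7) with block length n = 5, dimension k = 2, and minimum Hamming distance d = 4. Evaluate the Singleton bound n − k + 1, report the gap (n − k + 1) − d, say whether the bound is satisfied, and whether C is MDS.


Singleton RHS = n − k + 1 = 4, slack = 0, bound satisfied, MDS.

Singleton bound: d ≤ n − k + 1.
Here n = 5, k = 2, so n − k + 1 = 4.
Given d = 4, check d ≤ 4: YES.
Slack = (n − k + 1) − d = 0.
The code is MDS (slack = 0).
Description: the claimed parameters are [5, 2, 4]_7; such a code would be MDS (meets Singleton bound).


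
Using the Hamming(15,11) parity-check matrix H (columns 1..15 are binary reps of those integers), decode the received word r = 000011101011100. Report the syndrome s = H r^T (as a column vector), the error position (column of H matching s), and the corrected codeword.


s = (0, 1, 1, 1)^T, error position = 7, corrected codeword c = 000011001011100

Compute s = H r^T mod 2 one row at a time:
  s_1 = 0 + 1 + 0 + 1 + 1 + 1 + 0 + 0 = 4 ≡ 0 (mod 2).
  s_2 = 0 + 1 + 1 + 1 + 1 + 1 + 0 + 0 = 5 ≡ 1 (mod 2).
  s_3 = 0 + 0 + 1 + 1 + 0 + 1 + 0 + 0 = 3 ≡ 1 (mod 2).
  s_4 = 0 + 0 + 1 + 1 + 1 + 1 + 1 + 0 = 5 ≡ 1 (mod 2).
s = (0, 1, 1, 1)^T — this equals column 7 of H (binary 0111), so error is at position 7.
Correct: flip bit 7 of r = 000011101011100 to get c = 000011001011100.


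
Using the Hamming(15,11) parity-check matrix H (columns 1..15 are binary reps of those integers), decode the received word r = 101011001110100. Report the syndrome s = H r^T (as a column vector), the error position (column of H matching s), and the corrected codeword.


s = (0, 1, 0, 0)^T, error position = 4, corrected codeword c = 101111001110100

Compute s = H r^T mod 2 one row at a time:
  s_1 = 0 + 1 + 1 + 1 + 0 + 1 + 0 + 0 = 4 ≡ 0 (mod 2).
  s_2 = 0 + 1 + 1 + 0 + 0 + 1 + 0 + 0 = 3 ≡ 1 (mod 2).
  s_3 = 0 + 1 + 1 + 0 + 1 + 1 + 0 + 0 = 4 ≡ 0 (mod 2).
  s_4 = 1 + 1 + 1 + 0 + 1 + 1 + 1 + 0 = 6 ≡ 0 (mod 2).
s = (0, 1, 0, 0)^T — this equals column 4 of H (binary 0100), so error is at position 4.
Correct: flip bit 4 of r = 101011001110100 to get c = 101111001110100.


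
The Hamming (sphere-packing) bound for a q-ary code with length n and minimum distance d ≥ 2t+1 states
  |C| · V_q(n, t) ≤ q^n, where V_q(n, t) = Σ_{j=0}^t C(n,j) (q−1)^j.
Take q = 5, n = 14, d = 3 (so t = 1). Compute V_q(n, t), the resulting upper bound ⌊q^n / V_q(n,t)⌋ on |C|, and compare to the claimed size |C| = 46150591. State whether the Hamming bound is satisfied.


V_q(n, t) = 57, q^n = 6103515625, Hamming bound = 107079221, |C| = 46150591 ≤ bound (satisfied).

Step 1: Compute V_q(n, t) = Σ_{j=0}^1 C(n, j) (q−1)^j.
  j = 0: C(14,0)·(4)^0 = 1·1 = 1.
  j = 1: C(14,1)·(4)^1 = 14·4 = 56.
  V_q(n, t) = 1 + 56 = 57.
Step 2: q^n = 5^14 = 6103515625.
Step 3: Hamming bound ⌊q^n / V_q(n,t)⌋ = ⌊6103515625/57⌋ = 107079221.
Step 4: Compare |C| = 46150591 to 107079221: satisfied.
The claimed |C| lies below the Hamming bound.


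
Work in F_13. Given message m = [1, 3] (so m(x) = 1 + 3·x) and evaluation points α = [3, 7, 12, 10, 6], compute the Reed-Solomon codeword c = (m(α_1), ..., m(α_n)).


c = [10, 9, 11, 5, 6]

Message polynomial: m(x) = 1 + 3·x (mod 13).
For each evaluation point α_i, compute m(α_i) mod 13:
  α_1 = 3: Horner steps 3 → 10, so m(3) = 10.
  α_2 = 7: Horner steps 3 → 9, so m(7) = 9.
  α_3 = 12: Horner steps 3 → 11, so m(12) = 11.
  α_4 = 10: Horner steps 3 → 5, so m(10) = 5.
  α_5 = 6: Horner steps 3 → 6, so m(6) = 6.
Codeword c = [10, 9, 11, 5, 6] ∈ F_13^5.


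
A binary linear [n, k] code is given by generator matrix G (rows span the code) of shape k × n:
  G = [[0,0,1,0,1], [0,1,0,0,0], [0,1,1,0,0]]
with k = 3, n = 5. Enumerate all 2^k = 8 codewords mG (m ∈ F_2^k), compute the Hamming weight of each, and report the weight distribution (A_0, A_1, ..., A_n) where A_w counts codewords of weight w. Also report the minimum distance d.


Weight distribution: A_0 = 1, A_1 = 3, A_2 = 3, A_3 = 1. Minimum distance d = 1.

Enumerate all 2^3 = 8 messages m ∈ F_2^3.
For each, compute codeword c = mG in F_2^5, then tally its weight.
  m = 000 → c = 00000, weight = 0.
  m = 100 → c = 00101, weight = 2.
  m = 010 → c = 01000, weight = 1.
  m = 110 → c = 01101, weight = 3.
  m = 001 → c = 01100, weight = 2.
  m = 101 → c = 01001, weight = 2.
  m = 011 → c = 00100, weight = 1.
  m = 111 → c = 00001, weight = 1.
Tally weights:
  weight 0: 1 codewords.
  weight 1: 3 codewords.
  weight 2: 3 codewords.
  weight 3: 1 codewords.
Minimum distance d = smallest w > 0 with A_w > 0 = 1.
Sanity: Σ A_w = 8 = 2^3 = 8 ✓.


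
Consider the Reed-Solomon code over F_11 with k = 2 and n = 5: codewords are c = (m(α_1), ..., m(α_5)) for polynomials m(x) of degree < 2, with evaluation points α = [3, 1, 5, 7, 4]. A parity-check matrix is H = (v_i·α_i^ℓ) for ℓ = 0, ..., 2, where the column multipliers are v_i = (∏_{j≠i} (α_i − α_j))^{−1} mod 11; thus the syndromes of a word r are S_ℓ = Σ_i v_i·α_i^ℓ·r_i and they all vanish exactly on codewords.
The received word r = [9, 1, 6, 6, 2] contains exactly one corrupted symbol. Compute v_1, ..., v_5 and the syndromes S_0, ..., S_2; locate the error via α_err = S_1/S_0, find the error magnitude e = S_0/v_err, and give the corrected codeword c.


S = (3, 10, 4), error at position 4, error magnitude e = 3, c = [9, 1, 6, 3, 2].

Step 1: column multipliers v_i = (∏_{j≠i}(α_i − α_j))^{−1} mod 11.
  i = 1 (α = 3): (3−1)(3−5)(3−7)(3−4) = 2·(−2)·(−4)·(−1) = −16 ≡ 6, so v_1 = 6^{−1} = 2 (mod 11).
  i = 2 (α = 1): (1−3)(1−5)(1−7)(1−4) = (−2)·(−4)·(−6)·(−3) = 144 ≡ 1, so v_2 = 1^{−1} = 1 (mod 11).
  i = 3 (α = 5): (5−3)(5−1)(5−7)(5−4) = 2·4·(−2)·1 = −16 ≡ 6, so v_3 = 6^{−1} = 2 (mod 11).
  i = 4 (α = 7): (7−3)(7−1)(7−5)(7−4) = 4·6·2·3 = 144 ≡ 1, so v_4 = 1^{−1} = 1 (mod 11).
  i = 5 (α = 4): (4−3)(4−1)(4−5)(4−7) = 1·3·(−1)·(−3) = 9 ≡ 9, so v_5 = 9^{−1} = 5 (mod 11).
  v = [2, 1, 2, 1, 5].
Step 2: syndromes of r = [9, 1, 6, 6, 2] (all sums mod 11).
  S_0 = Σ v_i r_i = 2·9 + 1·1 + 2·6 + 1·6 + 5·2 = 47 ≡ 3.
  S_1 = Σ v_i α_i r_i = 2·3·9 + 1·1·1 + 2·5·6 + 1·7·6 + 5·4·2 = 197 ≡ 10.
  α_i^2 mod 11 = [9, 1, 3, 5, 5].
  S_2 = Σ v_i α_i^2 r_i = 2·9·9 + 1·1·1 + 2·3·6 + 1·5·6 + 5·5·2 = 279 ≡ 4.
  S = (3, 10, 4) ≠ 0, so r is not a codeword (an error is present).
Step 3: locate the error. For a single error e at position i, S_ℓ = v_i·e·α_i^ℓ, so α_err = S_1/S_0.
  S_0^{−1} = 3^{−1} = 4 (mod 11), so α_err = 10·4 = 40 ≡ 7 = α_4. Error position i = 4.
  Consistency check: S_2/S_1 = 4·10 = 40 ≡ 7 = α_err ✓ (single-error assumption holds).
Step 4: error magnitude e = S_0/v_4 = S_0·∏_{j≠4}(α_4 − α_j) = 3·1 = 3 ≡ 3 (mod 11).
Step 5: correct position 4: c_4 = r_4 − e = 6 − 3 ≡ 3 (mod 11). Hence c = [9, 1, 6, 3, 2].
  Check: interpolating c through the α_i gives m(x) = 8 + 4·x (degree < 2) with m(α_i) = c_i for every i, so c is indeed a codeword.


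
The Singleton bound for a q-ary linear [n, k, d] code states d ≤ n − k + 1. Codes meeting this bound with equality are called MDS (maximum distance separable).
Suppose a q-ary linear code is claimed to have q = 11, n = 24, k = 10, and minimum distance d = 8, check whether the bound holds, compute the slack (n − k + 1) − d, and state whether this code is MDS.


Singleton RHS = n − k + 1 = 15, slack = 7, bound satisfied, not MDS.

Singleton bound: d ≤ n − k + 1.
Here n = 24, k = 10, so n − k + 1 = 15.
Given d = 8, check d ≤ 15: YES.
Slack = (n − k + 1) − d = 7.
The code is NOT MDS (slack = 7 > 0).
Description: the claimed parameters are [24, 10, 8]_11; such a code would be non-MDS.


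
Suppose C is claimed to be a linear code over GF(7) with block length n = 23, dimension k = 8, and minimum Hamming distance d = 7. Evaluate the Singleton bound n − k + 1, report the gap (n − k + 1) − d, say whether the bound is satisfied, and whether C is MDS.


Singleton RHS = n − k + 1 = 16, slack = 9, bound satisfied, not MDS.

Singleton bound: d ≤ n − k + 1.
Here n = 23, k = 8, so n − k + 1 = 16.
Given d = 7, check d ≤ 16: YES.
Slack = (n − k + 1) − d = 9.
The code is NOT MDS (slack = 9 > 0).
Description: the claimed parameters are [23, 8, 7]_7; such a code would be non-MDS.


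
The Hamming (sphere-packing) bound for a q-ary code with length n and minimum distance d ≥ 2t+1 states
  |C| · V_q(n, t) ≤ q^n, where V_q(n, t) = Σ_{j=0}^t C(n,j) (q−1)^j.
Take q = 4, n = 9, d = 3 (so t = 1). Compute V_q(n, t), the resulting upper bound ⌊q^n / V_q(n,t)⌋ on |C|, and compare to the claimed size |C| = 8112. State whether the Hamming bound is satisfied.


V_q(n, t) = 28, q^n = 262144, Hamming bound = 9362, |C| = 8112 ≤ bound (satisfied).

Step 1: Compute V_q(n, t) = Σ_{j=0}^1 C(n, j) (q−1)^j.
  j = 0: C(9,0)·(3)^0 = 1·1 = 1.
  j = 1: C(9,1)·(3)^1 = 9·3 = 27.
  V_q(n, t) = 1 + 27 = 28.
Step 2: q^n = 4^9 = 262144.
Step 3: Hamming bound ⌊q^n / V_q(n,t)⌋ = ⌊262144/28⌋ = 9362.
Step 4: Compare |C| = 8112 to 9362: satisfied.
The claimed |C| lies below the Hamming bound.


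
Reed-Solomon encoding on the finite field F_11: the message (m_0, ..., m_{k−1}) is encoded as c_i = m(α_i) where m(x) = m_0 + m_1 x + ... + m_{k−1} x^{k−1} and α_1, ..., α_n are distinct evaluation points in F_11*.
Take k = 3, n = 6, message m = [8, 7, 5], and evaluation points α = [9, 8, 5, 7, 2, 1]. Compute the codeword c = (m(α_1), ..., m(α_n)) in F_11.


c = [3, 10, 3, 5, 9, 9]

Message polynomial: m(x) = 8 + 7·x + 5·x^2 (mod 11).
For each evaluation point α_i, compute m(α_i) mod 11:
  α_1 = 9: Horner steps 5 → 8 → 3, so m(9) = 3.
  α_2 = 8: Horner steps 5 → 3 → 10, so m(8) = 10.
  α_3 = 5: Horner steps 5 → 10 → 3, so m(5) = 3.
  α_4 = 7: Horner steps 5 → 9 → 5, so m(7) = 5.
  α_5 = 2: Horner steps 5 → 6 → 9, so m(2) = 9.
  α_6 = 1: Horner steps 5 → 1 → 9, so m(1) = 9.
Codeword c = [3, 10, 3, 5, 9, 9] ∈ F_11^6.


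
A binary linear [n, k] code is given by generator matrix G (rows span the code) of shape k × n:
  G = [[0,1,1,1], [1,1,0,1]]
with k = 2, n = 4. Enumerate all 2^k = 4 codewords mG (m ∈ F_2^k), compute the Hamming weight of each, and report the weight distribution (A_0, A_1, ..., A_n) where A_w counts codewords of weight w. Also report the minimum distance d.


Weight distribution: A_0 = 1, A_2 = 1, A_3 = 2. Minimum distance d = 2.

Enumerate all 2^2 = 4 messages m ∈ F_2^2.
For each, compute codeword c = mG in F_2^4, then tally its weight.
  m = 00 → c = 0000, weight = 0.
  m = 10 → c = 0111, weight = 3.
  m = 01 → c = 1101, weight = 3.
  m = 11 → c = 1010, weight = 2.
Tally weights:
  weight 0: 1 codewords.
  weight 2: 1 codewords.
  weight 3: 2 codewords.
Minimum distance d = smallest w > 0 with A_w > 0 = 2.
Sanity: Σ A_w = 4 = 2^2 = 4 ✓.


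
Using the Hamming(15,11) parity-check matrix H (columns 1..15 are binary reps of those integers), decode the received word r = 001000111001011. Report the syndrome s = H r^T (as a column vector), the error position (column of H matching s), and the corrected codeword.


s = (1, 0, 0, 0)^T, error position = 8, corrected codeword c = 001000101001011

Compute s = H r^T mod 2 one row at a time:
  s_1 = 1 + 1 + 0 + 0 + 1 + 0 + 1 + 1 = 5 ≡ 1 (mod 2).
  s_2 = 0 + 0 + 0 + 1 + 1 + 0 + 1 + 1 = 4 ≡ 0 (mod 2).
  s_3 = 0 + 1 + 0 + 1 + 0 + 0 + 1 + 1 = 4 ≡ 0 (mod 2).
  s_4 = 0 + 1 + 0 + 1 + 1 + 0 + 0 + 1 = 4 ≡ 0 (mod 2).
s = (1, 0, 0, 0)^T — this equals column 8 of H (binary 1000), so error is at position 8.
Correct: flip bit 8 of r = 001000111001011 to get c = 001000101001011.


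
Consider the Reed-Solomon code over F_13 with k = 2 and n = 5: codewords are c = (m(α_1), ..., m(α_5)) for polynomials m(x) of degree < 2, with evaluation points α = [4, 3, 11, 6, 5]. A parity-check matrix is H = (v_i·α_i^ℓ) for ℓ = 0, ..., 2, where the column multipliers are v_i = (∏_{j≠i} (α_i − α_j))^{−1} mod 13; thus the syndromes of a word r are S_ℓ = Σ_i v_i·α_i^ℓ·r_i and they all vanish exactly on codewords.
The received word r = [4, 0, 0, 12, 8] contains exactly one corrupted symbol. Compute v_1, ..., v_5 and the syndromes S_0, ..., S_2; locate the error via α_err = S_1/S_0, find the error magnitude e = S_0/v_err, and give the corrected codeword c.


S = (11, 4, 5), error at position 3, error magnitude e = 7, c = [4, 0, 6, 12, 8].

Step 1: column multipliers v_i = (∏_{j≠i}(α_i − α_j))^{−1} mod 13.
  i = 1 (α = 4): (4−3)(4−11)(4−6)(4−5) = 1·(−7)·(−2)·(−1) = −14 ≡ 12, so v_1 = 12^{−1} = 12 (mod 13).
  i = 2 (α = 3): (3−4)(3−11)(3−6)(3−5) = (−1)·(−8)·(−3)·(−2) = 48 ≡ 9, so v_2 = 9^{−1} = 3 (mod 13).
  i = 3 (α = 11): (11−4)(11−3)(11−6)(11−5) = 7·8·5·6 = 1680 ≡ 3, so v_3 = 3^{−1} = 9 (mod 13).
  i = 4 (α = 6): (6−4)(6−3)(6−11)(6−5) = 2·3·(−5)·1 = −30 ≡ 9, so v_4 = 9^{−1} = 3 (mod 13).
  i = 5 (α = 5): (5−4)(5−3)(5−11)(5−6) = 1·2·(−6)·(−1) = 12 ≡ 12, so v_5 = 12^{−1} = 12 (mod 13).
  v = [12, 3, 9, 3, 12].
Step 2: syndromes of r = [4, 0, 0, 12, 8] (all sums mod 13).
  S_0 = Σ v_i r_i = 12·4 + 3·0 + 9·0 + 3·12 + 12·8 = 180 ≡ 11.
  S_1 = Σ v_i α_i r_i = 12·4·4 + 3·3·0 + 9·11·0 + 3·6·12 + 12·5·8 = 888 ≡ 4.
  α_i^2 mod 13 = [3, 9, 4, 10, 12].
  S_2 = Σ v_i α_i^2 r_i = 12·3·4 + 3·9·0 + 9·4·0 + 3·10·12 + 12·12·8 = 1656 ≡ 5.
  S = (11, 4, 5) ≠ 0, so r is not a codeword (an error is present).
Step 3: locate the error. For a single error e at position i, S_ℓ = v_i·e·α_i^ℓ, so α_err = S_1/S_0.
  S_0^{−1} = 11^{−1} = 6 (mod 13), so α_err = 4·6 = 24 ≡ 11 = α_3. Error position i = 3.
  Consistency check: S_2/S_1 = 5·10 = 50 ≡ 11 = α_err ✓ (single-error assumption holds).
Step 4: error magnitude e = S_0/v_3 = S_0·∏_{j≠3}(α_3 − α_j) = 11·3 = 33 ≡ 7 (mod 13).
Step 5: correct position 3: c_3 = r_3 − e = 0 − 7 ≡ 6 (mod 13). Hence c = [4, 0, 6, 12, 8].
  Check: interpolating c through the α_i gives m(x) = 1 + 4·x (degree < 2) with m(α_i) = c_i for every i, so c is indeed a codeword.


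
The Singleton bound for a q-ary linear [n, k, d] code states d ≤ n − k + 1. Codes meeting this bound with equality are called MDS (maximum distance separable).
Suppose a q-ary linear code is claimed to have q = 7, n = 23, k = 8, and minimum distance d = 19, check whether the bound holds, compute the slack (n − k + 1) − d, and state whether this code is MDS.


Singleton RHS = n − k + 1 = 16, slack = -3, bound violated (no such code; not MDS).

Singleton bound: d ≤ n − k + 1.
Here n = 23, k = 8, so n − k + 1 = 16.
Given d = 19, check d ≤ 16: NO.
Slack = (n − k + 1) − d = -3.
The slack is negative: d = 19 exceeds n − k + 1 = 16 by 3, so the Singleton bound is violated and no linear [23, 8, 19]_7 code can exist. In particular it is not MDS (MDS requires d = n − k + 1 exactly).
Description: the claimed parameters are [23, 8, 19]_7; such a code would be impossible (violates the Singleton bound).


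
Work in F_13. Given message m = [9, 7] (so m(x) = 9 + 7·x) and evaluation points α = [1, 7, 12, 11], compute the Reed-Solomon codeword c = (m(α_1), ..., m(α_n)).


c = [3, 6, 2, 8]

Message polynomial: m(x) = 9 + 7·x (mod 13).
For each evaluation point α_i, compute m(α_i) mod 13:
  α_1 = 1: Horner steps 7 → 3, so m(1) = 3.
  α_2 = 7: Horner steps 7 → 6, so m(7) = 6.
  α_3 = 12: Horner steps 7 → 2, so m(12) = 2.
  α_4 = 11: Horner steps 7 → 8, so m(11) = 8.
Codeword c = [3, 6, 2, 8] ∈ F_13^4.


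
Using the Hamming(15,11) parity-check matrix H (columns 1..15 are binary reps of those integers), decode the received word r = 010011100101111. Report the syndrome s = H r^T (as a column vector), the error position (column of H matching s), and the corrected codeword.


s = (1, 1, 0, 0)^T, error position = 12, corrected codeword c = 010011100100111

Compute s = H r^T mod 2 one row at a time:
  s_1 = 0 + 0 + 1 + 0 + 1 + 1 + 1 + 1 = 5 ≡ 1 (mod 2).
  s_2 = 0 + 1 + 1 + 1 + 1 + 1 + 1 + 1 = 7 ≡ 1 (mod 2).
  s_3 = 1 + 0 + 1 + 1 + 1 + 0 + 1 + 1 = 6 ≡ 0 (mod 2).
  s_4 = 0 + 0 + 1 + 1 + 0 + 0 + 1 + 1 = 4 ≡ 0 (mod 2).
s = (1, 1, 0, 0)^T — this equals column 12 of H (binary 1100), so error is at position 12.
Correct: flip bit 12 of r = 010011100101111 to get c = 010011100100111.


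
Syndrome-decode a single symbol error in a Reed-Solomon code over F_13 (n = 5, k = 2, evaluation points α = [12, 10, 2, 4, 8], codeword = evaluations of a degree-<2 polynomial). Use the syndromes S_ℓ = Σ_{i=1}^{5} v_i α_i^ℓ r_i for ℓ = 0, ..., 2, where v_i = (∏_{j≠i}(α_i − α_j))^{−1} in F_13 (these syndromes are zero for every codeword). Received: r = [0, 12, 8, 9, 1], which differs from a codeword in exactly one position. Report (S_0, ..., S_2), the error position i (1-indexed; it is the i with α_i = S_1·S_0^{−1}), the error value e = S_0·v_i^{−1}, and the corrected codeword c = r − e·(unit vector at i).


S = (12, 5, 1), error at position 5, error magnitude e = 3, c = [0, 12, 8, 9, 11].

Step 1: column multipliers v_i = (∏_{j≠i}(α_i − α_j))^{−1} mod 13.
  i = 1 (α = 12): (12−10)(12−2)(12−4)(12−8) = 2·10·8·4 = 640 ≡ 3, so v_1 = 3^{−1} = 9 (mod 13).
  i = 2 (α = 10): (10−12)(10−2)(10−4)(10−8) = (−2)·8·6·2 = −192 ≡ 3, so v_2 = 3^{−1} = 9 (mod 13).
  i = 3 (α = 2): (2−12)(2−10)(2−4)(2−8) = (−10)·(−8)·(−2)·(−6) = 960 ≡ 11, so v_3 = 11^{−1} = 6 (mod 13).
  i = 4 (α = 4): (4−12)(4−10)(4−2)(4−8) = (−8)·(−6)·2·(−4) = −384 ≡ 6, so v_4 = 6^{−1} = 11 (mod 13).
  i = 5 (α = 8): (8−12)(8−10)(8−2)(8−4) = (−4)·(−2)·6·4 = 192 ≡ 10, so v_5 = 10^{−1} = 4 (mod 13).
  v = [9, 9, 6, 11, 4].
Step 2: syndromes of r = [0, 12, 8, 9, 1] (all sums mod 13).
  S_0 = Σ v_i r_i = 9·0 + 9·12 + 6·8 + 11·9 + 4·1 = 259 ≡ 12.
  S_1 = Σ v_i α_i r_i = 9·12·0 + 9·10·12 + 6·2·8 + 11·4·9 + 4·8·1 = 1604 ≡ 5.
  α_i^2 mod 13 = [1, 9, 4, 3, 12].
  S_2 = Σ v_i α_i^2 r_i = 9·1·0 + 9·9·12 + 6·4·8 + 11·3·9 + 4·12·1 = 1509 ≡ 1.
  S = (12, 5, 1) ≠ 0, so r is not a codeword (an error is present).
Step 3: locate the error. For a single error e at position i, S_ℓ = v_i·e·α_i^ℓ, so α_err = S_1/S_0.
  S_0^{−1} = 12^{−1} = 12 (mod 13), so α_err = 5·12 = 60 ≡ 8 = α_5. Error position i = 5.
  Consistency check: S_2/S_1 = 1·8 = 8 ≡ 8 = α_err ✓ (single-error assumption holds).
Step 4: error magnitude e = S_0/v_5 = S_0·∏_{j≠5}(α_5 − α_j) = 12·10 = 120 ≡ 3 (mod 13).
Step 5: correct position 5: c_5 = r_5 − e = 1 − 3 ≡ 11 (mod 13). Hence c = [0, 12, 8, 9, 11].
  Check: interpolating c through the α_i gives m(x) = 7 + 7·x (degree < 2) with m(α_i) = c_i for every i, so c is indeed a codeword.


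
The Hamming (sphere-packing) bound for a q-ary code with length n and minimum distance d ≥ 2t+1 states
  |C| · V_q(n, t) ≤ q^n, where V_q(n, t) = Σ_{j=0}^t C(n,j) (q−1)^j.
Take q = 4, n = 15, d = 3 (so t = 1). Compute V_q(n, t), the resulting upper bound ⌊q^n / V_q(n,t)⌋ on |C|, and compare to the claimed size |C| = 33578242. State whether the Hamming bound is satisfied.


V_q(n, t) = 46, q^n = 1073741824, Hamming bound = 23342213, |C| = 33578242 > bound (violated).

Step 1: Compute V_q(n, t) = Σ_{j=0}^1 C(n, j) (q−1)^j.
  j = 0: C(15,0)·(3)^0 = 1·1 = 1.
  j = 1: C(15,1)·(3)^1 = 15·3 = 45.
  V_q(n, t) = 1 + 45 = 46.
Step 2: q^n = 4^15 = 1073741824.
Step 3: Hamming bound ⌊q^n / V_q(n,t)⌋ = ⌊1073741824/46⌋ = 23342213.
Step 4: Compare |C| = 33578242 to 23342213: violated.
The claimed |C| lies above the Hamming bound, so no 4-ary code of length 15 with d ≥ 3 can have 33578242 codewords.


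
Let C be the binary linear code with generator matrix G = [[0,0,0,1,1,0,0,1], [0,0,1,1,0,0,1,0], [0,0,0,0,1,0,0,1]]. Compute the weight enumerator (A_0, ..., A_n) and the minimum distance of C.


Weight distribution: A_0 = 1, A_1 = 1, A_2 = 2, A_3 = 2, A_4 = 1, A_5 = 1. Minimum distance d = 1.

Enumerate all 2^3 = 8 messages m ∈ F_2^3.
For each, compute codeword c = mG in F_2^8, then tally its weight.
  m = 000 → c = 00000000, weight = 0.
  m = 100 → c = 00011001, weight = 3.
  m = 010 → c = 00110010, weight = 3.
  m = 110 → c = 00101011, weight = 4.
  m = 001 → c = 00001001, weight = 2.
  m = 101 → c = 00010000, weight = 1.
  m = 011 → c = 00111011, weight = 5.
  m = 111 → c = 00100010, weight = 2.
Tally weights:
  weight 0: 1 codewords.
  weight 1: 1 codewords.
  weight 2: 2 codewords.
  weight 3: 2 codewords.
  weight 4: 1 codewords.
  weight 5: 1 codewords.
Minimum distance d = smallest w > 0 with A_w > 0 = 1.
Sanity: Σ A_w = 8 = 2^3 = 8 ✓.


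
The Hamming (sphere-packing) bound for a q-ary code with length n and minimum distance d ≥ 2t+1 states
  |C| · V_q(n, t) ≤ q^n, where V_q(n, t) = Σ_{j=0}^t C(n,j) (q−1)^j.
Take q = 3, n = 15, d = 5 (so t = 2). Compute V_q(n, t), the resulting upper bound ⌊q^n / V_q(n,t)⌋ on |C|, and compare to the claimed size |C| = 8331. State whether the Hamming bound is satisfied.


V_q(n, t) = 451, q^n = 14348907, Hamming bound = 31815, |C| = 8331 ≤ bound (satisfied).

Step 1: Compute V_q(n, t) = Σ_{j=0}^2 C(n, j) (q−1)^j.
  j = 0: C(15,0)·(2)^0 = 1·1 = 1.
  j = 1: C(15,1)·(2)^1 = 15·2 = 30.
  j = 2: C(15,2)·(2)^2 = 105·4 = 420.
  V_q(n, t) = 1 + 30 + 420 = 451.
Step 2: q^n = 3^15 = 14348907.
Step 3: Hamming bound ⌊q^n / V_q(n,t)⌋ = ⌊14348907/451⌋ = 31815.
Step 4: Compare |C| = 8331 to 31815: satisfied.
The claimed |C| lies below the Hamming bound.


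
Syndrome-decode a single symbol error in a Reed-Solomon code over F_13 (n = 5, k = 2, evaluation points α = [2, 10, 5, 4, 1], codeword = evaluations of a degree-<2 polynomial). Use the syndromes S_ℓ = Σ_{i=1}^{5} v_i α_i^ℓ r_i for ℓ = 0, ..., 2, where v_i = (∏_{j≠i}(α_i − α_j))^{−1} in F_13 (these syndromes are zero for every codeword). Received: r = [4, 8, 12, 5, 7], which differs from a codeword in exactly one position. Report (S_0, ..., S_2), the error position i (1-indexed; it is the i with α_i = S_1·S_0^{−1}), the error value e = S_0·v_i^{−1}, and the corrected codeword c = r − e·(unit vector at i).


S = (9, 9, 9), error at position 5, error magnitude e = 10, c = [4, 8, 12, 5, 10].

Step 1: column multipliers v_i = (∏_{j≠i}(α_i − α_j))^{−1} mod 13.
  i = 1 (α = 2): (2−10)(2−5)(2−4)(2−1) = (−8)·(−3)·(−2)·1 = −48 ≡ 4, so v_1 = 4^{−1} = 10 (mod 13).
  i = 2 (α = 10): (10−2)(10−5)(10−4)(10−1) = 8·5·6·9 = 2160 ≡ 2, so v_2 = 2^{−1} = 7 (mod 13).
  i = 3 (α = 5): (5−2)(5−10)(5−4)(5−1) = 3·(−5)·1·4 = −60 ≡ 5, so v_3 = 5^{−1} = 8 (mod 13).
  i = 4 (α = 4): (4−2)(4−10)(4−5)(4−1) = 2·(−6)·(−1)·3 = 36 ≡ 10, so v_4 = 10^{−1} = 4 (mod 13).
  i = 5 (α = 1): (1−2)(1−10)(1−5)(1−4) = (−1)·(−9)·(−4)·(−3) = 108 ≡ 4, so v_5 = 4^{−1} = 10 (mod 13).
  v = [10, 7, 8, 4, 10].
Step 2: syndromes of r = [4, 8, 12, 5, 7] (all sums mod 13).
  S_0 = Σ v_i r_i = 10·4 + 7·8 + 8·12 + 4·5 + 10·7 = 282 ≡ 9.
  S_1 = Σ v_i α_i r_i = 10·2·4 + 7·10·8 + 8·5·12 + 4·4·5 + 10·1·7 = 1270 ≡ 9.
  α_i^2 mod 13 = [4, 9, 12, 3, 1].
  S_2 = Σ v_i α_i^2 r_i = 10·4·4 + 7·9·8 + 8·12·12 + 4·3·5 + 10·1·7 = 1946 ≡ 9.
  S = (9, 9, 9) ≠ 0, so r is not a codeword (an error is present).
Step 3: locate the error. For a single error e at position i, S_ℓ = v_i·e·α_i^ℓ, so α_err = S_1/S_0.
  S_0^{−1} = 9^{−1} = 3 (mod 13), so α_err = 9·3 = 27 ≡ 1 = α_5. Error position i = 5.
  Consistency check: S_2/S_1 = 9·3 = 27 ≡ 1 = α_err ✓ (single-error assumption holds).
Step 4: error magnitude e = S_0/v_5 = S_0·∏_{j≠5}(α_5 − α_j) = 9·4 = 36 ≡ 10 (mod 13).
Step 5: correct position 5: c_5 = r_5 − e = 7 − 10 ≡ 10 (mod 13). Hence c = [4, 8, 12, 5, 10].
  Check: interpolating c through the α_i gives m(x) = 3 + 7·x (degree < 2) with m(α_i) = c_i for every i, so c is indeed a codeword.


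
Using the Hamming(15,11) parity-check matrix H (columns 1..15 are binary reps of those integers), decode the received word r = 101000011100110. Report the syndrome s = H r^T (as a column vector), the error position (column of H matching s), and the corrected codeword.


s = (1, 0, 1, 0)^T, error position = 10, corrected codeword c = 101000011000110

Compute s = H r^T mod 2 one row at a time:
  s_1 = 1 + 1 + 1 + 0 + 0 + 1 + 1 + 0 = 5 ≡ 1 (mod 2).
  s_2 = 0 + 0 + 0 + 0 + 0 + 1 + 1 + 0 = 2 ≡ 0 (mod 2).
  s_3 = 0 + 1 + 0 + 0 + 1 + 0 + 1 + 0 = 3 ≡ 1 (mod 2).
  s_4 = 1 + 1 + 0 + 0 + 1 + 0 + 1 + 0 = 4 ≡ 0 (mod 2).
s = (1, 0, 1, 0)^T — this equals column 10 of H (binary 1010), so error is at position 10.
Correct: flip bit 10 of r = 101000011100110 to get c = 101000011000110.


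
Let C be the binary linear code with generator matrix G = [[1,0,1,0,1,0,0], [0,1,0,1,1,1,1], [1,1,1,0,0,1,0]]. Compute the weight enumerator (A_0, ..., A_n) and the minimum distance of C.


Weight distribution: A_0 = 1, A_2 = 1, A_3 = 2, A_4 = 1, A_5 = 2, A_6 = 1. Minimum distance d = 2.

Enumerate all 2^3 = 8 messages m ∈ F_2^3.
For each, compute codeword c = mG in F_2^7, then tally its weight.
  m = 000 → c = 0000000, weight = 0.
  m = 100 → c = 1010100, weight = 3.
  m = 010 → c = 0101111, weight = 5.
  m = 110 → c = 1111011, weight = 6.
  m = 001 → c = 1110010, weight = 4.
  m = 101 → c = 0100110, weight = 3.
  m = 011 → c = 1011101, weight = 5.
  m = 111 → c = 0001001, weight = 2.
Tally weights:
  weight 0: 1 codewords.
  weight 2: 1 codewords.
  weight 3: 2 codewords.
  weight 4: 1 codewords.
  weight 5: 2 codewords.
  weight 6: 1 codewords.
Minimum distance d = smallest w > 0 with A_w > 0 = 2.
Sanity: Σ A_w = 8 = 2^3 = 8 ✓.


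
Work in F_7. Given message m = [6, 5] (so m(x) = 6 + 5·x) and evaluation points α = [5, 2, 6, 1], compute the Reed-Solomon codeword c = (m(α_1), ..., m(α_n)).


c = [3, 2, 1, 4]

Message polynomial: m(x) = 6 + 5·x (mod 7).
For each evaluation point α_i, compute m(α_i) mod 7:
  α_1 = 5: Horner steps 5 → 3, so m(5) = 3.
  α_2 = 2: Horner steps 5 → 2, so m(2) = 2.
  α_3 = 6: Horner steps 5 → 1, so m(6) = 1.
  α_4 = 1: Horner steps 5 → 4, so m(1) = 4.
Codeword c = [3, 2, 1, 4] ∈ F_7^4.


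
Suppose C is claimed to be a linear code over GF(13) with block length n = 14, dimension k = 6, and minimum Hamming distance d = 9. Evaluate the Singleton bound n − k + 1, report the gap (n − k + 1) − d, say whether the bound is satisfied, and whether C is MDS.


Singleton RHS = n − k + 1 = 9, slack = 0, bound satisfied, MDS.

Singleton bound: d ≤ n − k + 1.
Here n = 14, k = 6, so n − k + 1 = 9.
Given d = 9, check d ≤ 9: YES.
Slack = (n − k + 1) − d = 0.
The code is MDS (slack = 0).
Description: the claimed parameters are [14, 6, 9]_13; such a code would be MDS (meets Singleton bound).


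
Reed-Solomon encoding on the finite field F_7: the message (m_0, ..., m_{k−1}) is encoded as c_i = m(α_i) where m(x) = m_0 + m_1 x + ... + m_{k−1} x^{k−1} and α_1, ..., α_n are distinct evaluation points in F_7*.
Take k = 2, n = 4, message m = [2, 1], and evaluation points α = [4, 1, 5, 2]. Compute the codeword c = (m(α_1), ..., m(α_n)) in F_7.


c = [6, 3, 0, 4]

Message polynomial: m(x) = 2 + 1·x (mod 7).
For each evaluation point α_i, compute m(α_i) mod 7:
  α_1 = 4: Horner steps 1 → 6, so m(4) = 6.
  α_2 = 1: Horner steps 1 → 3, so m(1) = 3.
  α_3 = 5: Horner steps 1 → 0, so m(5) = 0.
  α_4 = 2: Horner steps 1 → 4, so m(2) = 4.
Codeword c = [6, 3, 0, 4] ∈ F_7^4.


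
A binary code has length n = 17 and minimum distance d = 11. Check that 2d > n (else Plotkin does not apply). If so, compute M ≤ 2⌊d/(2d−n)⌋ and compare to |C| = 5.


Plotkin bound M ≤ 4; given |C| = 5 > bound (violated).

Check applicability: 2d = 22, n = 17.
2d − n = 5 > 0, so Plotkin applies.
Compute d/(2d−n) = 11/5 ≈ 2.2000.
⌊d/(2d−n)⌋ = 2.
Plotkin bound: M ≤ 2·2 = 4.
Given |C| = 5, check: VIOLATED.
This |C| is above the Plotkin bound, so no binary code with n = 17, d = 11 and 5 codewords exists.


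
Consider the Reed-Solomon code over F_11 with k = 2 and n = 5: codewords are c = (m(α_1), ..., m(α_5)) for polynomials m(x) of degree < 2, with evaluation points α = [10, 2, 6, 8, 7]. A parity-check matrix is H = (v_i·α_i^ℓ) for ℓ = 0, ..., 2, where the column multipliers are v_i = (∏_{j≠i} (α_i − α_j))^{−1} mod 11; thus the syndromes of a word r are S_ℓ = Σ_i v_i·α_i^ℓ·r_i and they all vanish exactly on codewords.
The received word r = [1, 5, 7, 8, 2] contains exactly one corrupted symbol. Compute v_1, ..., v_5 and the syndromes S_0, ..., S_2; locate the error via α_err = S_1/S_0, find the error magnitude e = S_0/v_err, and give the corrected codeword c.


S = (5, 6, 5), error at position 1, error magnitude e = 3, c = [9, 5, 7, 8, 2].

Step 1: column multipliers v_i = (∏_{j≠i}(α_i − α_j))^{−1} mod 11.
  i = 1 (α = 10): (10−2)(10−6)(10−8)(10−7) = 8·4·2·3 = 192 ≡ 5, so v_1 = 5^{−1} = 9 (mod 11).
  i = 2 (α = 2): (2−10)(2−6)(2−8)(2−7) = (−8)·(−4)·(−6)·(−5) = 960 ≡ 3, so v_2 = 3^{−1} = 4 (mod 11).
  i = 3 (α = 6): (6−10)(6−2)(6−8)(6−7) = (−4)·4·(−2)·(−1) = −32 ≡ 1, so v_3 = 1^{−1} = 1 (mod 11).
  i = 4 (α = 8): (8−10)(8−2)(8−6)(8−7) = (−2)·6·2·1 = −24 ≡ 9, so v_4 = 9^{−1} = 5 (mod 11).
  i = 5 (α = 7): (7−10)(7−2)(7−6)(7−8) = (−3)·5·1·(−1) = 15 ≡ 4, so v_5 = 4^{−1} = 3 (mod 11).
  v = [9, 4, 1, 5, 3].
Step 2: syndromes of r = [1, 5, 7, 8, 2] (all sums mod 11).
  S_0 = Σ v_i r_i = 9·1 + 4·5 + 1·7 + 5·8 + 3·2 = 82 ≡ 5.
  S_1 = Σ v_i α_i r_i = 9·10·1 + 4·2·5 + 1·6·7 + 5·8·8 + 3·7·2 = 534 ≡ 6.
  α_i^2 mod 11 = [1, 4, 3, 9, 5].
  S_2 = Σ v_i α_i^2 r_i = 9·1·1 + 4·4·5 + 1·3·7 + 5·9·8 + 3·5·2 = 500 ≡ 5.
  S = (5, 6, 5) ≠ 0, so r is not a codeword (an error is present).
Step 3: locate the error. For a single error e at position i, S_ℓ = v_i·e·α_i^ℓ, so α_err = S_1/S_0.
  S_0^{−1} = 5^{−1} = 9 (mod 11), so α_err = 6·9 = 54 ≡ 10 = α_1. Error position i = 1.
  Consistency check: S_2/S_1 = 5·2 = 10 ≡ 10 = α_err ✓ (single-error assumption holds).
Step 4: error magnitude e = S_0/v_1 = S_0·∏_{j≠1}(α_1 − α_j) = 5·5 = 25 ≡ 3 (mod 11).
Step 5: correct position 1: c_1 = r_1 − e = 1 − 3 ≡ 9 (mod 11). Hence c = [9, 5, 7, 8, 2].
  Check: interpolating c through the α_i gives m(x) = 4 + 6·x (degree < 2) with m(α_i) = c_i for every i, so c is indeed a codeword.
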